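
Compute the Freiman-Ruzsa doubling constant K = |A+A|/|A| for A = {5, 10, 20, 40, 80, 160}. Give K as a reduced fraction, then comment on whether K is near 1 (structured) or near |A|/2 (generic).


|A| = 6.
Compute A + A by enumerating all 36 pairs.
A + A = {10, 15, 20, 25, 30, 40, 45, 50, 60, 80, 85, 90, 100, 120, 160, 165, 170, 180, 200, 240, 320}, so |A + A| = 21.
K = |A + A| / |A| = 21/6 = 7/2 ≈ 3.5000.
Reference: AP of size 6 gives K = 11/6 ≈ 1.8333; a fully generic set of size 6 gives K ≈ 3.5000.

|A| = 6, |A + A| = 21, K = 21/6 = 7/2.


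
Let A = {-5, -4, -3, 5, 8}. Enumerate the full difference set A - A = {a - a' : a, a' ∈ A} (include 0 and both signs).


A - A = {a - a' : a, a' ∈ A}.
Compute a - a' for each ordered pair (a, a'):
a = -5: -5--5=0, -5--4=-1, -5--3=-2, -5-5=-10, -5-8=-13
a = -4: -4--5=1, -4--4=0, -4--3=-1, -4-5=-9, -4-8=-12
a = -3: -3--5=2, -3--4=1, -3--3=0, -3-5=-8, -3-8=-11
a = 5: 5--5=10, 5--4=9, 5--3=8, 5-5=0, 5-8=-3
a = 8: 8--5=13, 8--4=12, 8--3=11, 8-5=3, 8-8=0
Collecting distinct values (and noting 0 appears from a-a):
A - A = {-13, -12, -11, -10, -9, -8, -3, -2, -1, 0, 1, 2, 3, 8, 9, 10, 11, 12, 13}
|A - A| = 19

A - A = {-13, -12, -11, -10, -9, -8, -3, -2, -1, 0, 1, 2, 3, 8, 9, 10, 11, 12, 13}


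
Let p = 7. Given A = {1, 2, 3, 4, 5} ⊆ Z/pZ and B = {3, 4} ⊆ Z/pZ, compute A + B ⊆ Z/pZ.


Work in Z/7Z: reduce every sum a + b modulo 7.
Enumerate all 10 pairs:
a = 1: 1+3=4, 1+4=5
a = 2: 2+3=5, 2+4=6
a = 3: 3+3=6, 3+4=0
a = 4: 4+3=0, 4+4=1
a = 5: 5+3=1, 5+4=2
Distinct residues collected: {0, 1, 2, 4, 5, 6}
|A + B| = 6 (out of 7 total residues).

A + B = {0, 1, 2, 4, 5, 6}


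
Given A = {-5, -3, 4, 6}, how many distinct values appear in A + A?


A + A = {a + a' : a, a' ∈ A}; |A| = 4.
General bounds: 2|A| - 1 ≤ |A + A| ≤ |A|(|A|+1)/2, i.e. 7 ≤ |A + A| ≤ 10.
Lower bound 2|A|-1 is attained iff A is an arithmetic progression.
Enumerate sums a + a' for a ≤ a' (symmetric, so this suffices):
a = -5: -5+-5=-10, -5+-3=-8, -5+4=-1, -5+6=1
a = -3: -3+-3=-6, -3+4=1, -3+6=3
a = 4: 4+4=8, 4+6=10
a = 6: 6+6=12
Distinct sums: {-10, -8, -6, -1, 1, 3, 8, 10, 12}
|A + A| = 9

|A + A| = 9


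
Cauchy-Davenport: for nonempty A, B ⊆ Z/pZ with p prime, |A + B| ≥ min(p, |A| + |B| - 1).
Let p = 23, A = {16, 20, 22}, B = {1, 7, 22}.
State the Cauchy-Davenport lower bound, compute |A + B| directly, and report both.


Cauchy-Davenport: |A + B| ≥ min(p, |A| + |B| - 1) for A, B nonempty in Z/pZ.
|A| = 3, |B| = 3, p = 23.
CD lower bound = min(23, 3 + 3 - 1) = min(23, 5) = 5.
Compute A + B mod 23 directly:
a = 16: 16+1=17, 16+7=0, 16+22=15
a = 20: 20+1=21, 20+7=4, 20+22=19
a = 22: 22+1=0, 22+7=6, 22+22=21
A + B = {0, 4, 6, 15, 17, 19, 21}, so |A + B| = 7.
Verify: 7 ≥ 5? Yes ✓.

CD lower bound = 5, actual |A + B| = 7.


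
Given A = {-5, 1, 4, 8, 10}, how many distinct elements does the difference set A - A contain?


A - A = {a - a' : a, a' ∈ A}; |A| = 5.
Bounds: 2|A|-1 ≤ |A - A| ≤ |A|² - |A| + 1, i.e. 9 ≤ |A - A| ≤ 21.
Note: 0 ∈ A - A always (from a - a). The set is symmetric: if d ∈ A - A then -d ∈ A - A.
Enumerate nonzero differences d = a - a' with a > a' (then include -d):
Positive differences: {2, 3, 4, 6, 7, 9, 13, 15}
Full difference set: {0} ∪ (positive diffs) ∪ (negative diffs).
|A - A| = 1 + 2·8 = 17 (matches direct enumeration: 17).

|A - A| = 17


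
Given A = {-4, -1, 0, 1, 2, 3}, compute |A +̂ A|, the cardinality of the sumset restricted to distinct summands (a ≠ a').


Restricted sumset: A +̂ A = {a + a' : a ∈ A, a' ∈ A, a ≠ a'}.
Equivalently, take A + A and drop any sum 2a that is achievable ONLY as a + a for a ∈ A (i.e. sums representable only with equal summands).
Enumerate pairs (a, a') with a < a' (symmetric, so each unordered pair gives one sum; this covers all a ≠ a'):
  -4 + -1 = -5
  -4 + 0 = -4
  -4 + 1 = -3
  -4 + 2 = -2
  -4 + 3 = -1
  -1 + 0 = -1
  -1 + 1 = 0
  -1 + 2 = 1
  -1 + 3 = 2
  0 + 1 = 1
  0 + 2 = 2
  0 + 3 = 3
  1 + 2 = 3
  1 + 3 = 4
  2 + 3 = 5
Collected distinct sums: {-5, -4, -3, -2, -1, 0, 1, 2, 3, 4, 5}
|A +̂ A| = 11
(Reference bound: |A +̂ A| ≥ 2|A| - 3 for |A| ≥ 2, with |A| = 6 giving ≥ 9.)

|A +̂ A| = 11


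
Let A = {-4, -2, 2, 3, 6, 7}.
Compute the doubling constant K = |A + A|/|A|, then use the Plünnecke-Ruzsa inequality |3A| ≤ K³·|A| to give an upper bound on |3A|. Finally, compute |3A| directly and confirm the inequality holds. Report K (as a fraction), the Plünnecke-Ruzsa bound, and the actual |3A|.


|A| = 6.
Step 1: Compute A + A by enumerating all 36 pairs.
A + A = {-8, -6, -4, -2, -1, 0, 1, 2, 3, 4, 5, 6, 8, 9, 10, 12, 13, 14}, so |A + A| = 18.
Step 2: Doubling constant K = |A + A|/|A| = 18/6 = 18/6 ≈ 3.0000.
Step 3: Plünnecke-Ruzsa gives |3A| ≤ K³·|A| = (3.0000)³ · 6 ≈ 162.0000.
Step 4: Compute 3A = A + A + A directly by enumerating all triples (a,b,c) ∈ A³; |3A| = 31.
Step 5: Check 31 ≤ 162.0000? Yes ✓.

K = 18/6, Plünnecke-Ruzsa bound K³|A| ≈ 162.0000, |3A| = 31, inequality holds.


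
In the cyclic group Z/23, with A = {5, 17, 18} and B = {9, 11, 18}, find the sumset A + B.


Work in Z/23Z: reduce every sum a + b modulo 23.
Enumerate all 9 pairs:
a = 5: 5+9=14, 5+11=16, 5+18=0
a = 17: 17+9=3, 17+11=5, 17+18=12
a = 18: 18+9=4, 18+11=6, 18+18=13
Distinct residues collected: {0, 3, 4, 5, 6, 12, 13, 14, 16}
|A + B| = 9 (out of 23 total residues).

A + B = {0, 3, 4, 5, 6, 12, 13, 14, 16}


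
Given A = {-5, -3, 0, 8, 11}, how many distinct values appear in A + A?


A + A = {a + a' : a, a' ∈ A}; |A| = 5.
General bounds: 2|A| - 1 ≤ |A + A| ≤ |A|(|A|+1)/2, i.e. 9 ≤ |A + A| ≤ 15.
Lower bound 2|A|-1 is attained iff A is an arithmetic progression.
Enumerate sums a + a' for a ≤ a' (symmetric, so this suffices):
a = -5: -5+-5=-10, -5+-3=-8, -5+0=-5, -5+8=3, -5+11=6
a = -3: -3+-3=-6, -3+0=-3, -3+8=5, -3+11=8
a = 0: 0+0=0, 0+8=8, 0+11=11
a = 8: 8+8=16, 8+11=19
a = 11: 11+11=22
Distinct sums: {-10, -8, -6, -5, -3, 0, 3, 5, 6, 8, 11, 16, 19, 22}
|A + A| = 14

|A + A| = 14


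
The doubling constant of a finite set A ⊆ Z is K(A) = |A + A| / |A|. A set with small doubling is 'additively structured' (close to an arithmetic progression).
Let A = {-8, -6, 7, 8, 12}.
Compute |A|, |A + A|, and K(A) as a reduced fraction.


|A| = 5.
Compute A + A by enumerating all 25 pairs.
A + A = {-16, -14, -12, -1, 0, 1, 2, 4, 6, 14, 15, 16, 19, 20, 24}, so |A + A| = 15.
K = |A + A| / |A| = 15/5 = 3/1 ≈ 3.0000.
Reference: AP of size 5 gives K = 9/5 ≈ 1.8000; a fully generic set of size 5 gives K ≈ 3.0000.

|A| = 5, |A + A| = 15, K = 15/5 = 3/1.


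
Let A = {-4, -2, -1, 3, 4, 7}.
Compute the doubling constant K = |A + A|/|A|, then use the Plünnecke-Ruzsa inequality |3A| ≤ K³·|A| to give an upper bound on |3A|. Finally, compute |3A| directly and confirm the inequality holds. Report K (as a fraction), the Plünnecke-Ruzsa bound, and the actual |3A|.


|A| = 6.
Step 1: Compute A + A by enumerating all 36 pairs.
A + A = {-8, -6, -5, -4, -3, -2, -1, 0, 1, 2, 3, 5, 6, 7, 8, 10, 11, 14}, so |A + A| = 18.
Step 2: Doubling constant K = |A + A|/|A| = 18/6 = 18/6 ≈ 3.0000.
Step 3: Plünnecke-Ruzsa gives |3A| ≤ K³·|A| = (3.0000)³ · 6 ≈ 162.0000.
Step 4: Compute 3A = A + A + A directly by enumerating all triples (a,b,c) ∈ A³; |3A| = 30.
Step 5: Check 30 ≤ 162.0000? Yes ✓.

K = 18/6, Plünnecke-Ruzsa bound K³|A| ≈ 162.0000, |3A| = 30, inequality holds.


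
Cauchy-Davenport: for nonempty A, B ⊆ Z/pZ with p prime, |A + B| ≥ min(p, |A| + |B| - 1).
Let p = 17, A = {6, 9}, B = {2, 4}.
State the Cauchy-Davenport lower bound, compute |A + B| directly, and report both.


Cauchy-Davenport: |A + B| ≥ min(p, |A| + |B| - 1) for A, B nonempty in Z/pZ.
|A| = 2, |B| = 2, p = 17.
CD lower bound = min(17, 2 + 2 - 1) = min(17, 3) = 3.
Compute A + B mod 17 directly:
a = 6: 6+2=8, 6+4=10
a = 9: 9+2=11, 9+4=13
A + B = {8, 10, 11, 13}, so |A + B| = 4.
Verify: 4 ≥ 3? Yes ✓.

CD lower bound = 3, actual |A + B| = 4.


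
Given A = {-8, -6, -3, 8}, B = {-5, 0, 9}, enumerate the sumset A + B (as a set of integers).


A + B = {a + b : a ∈ A, b ∈ B}.
Enumerate all |A|·|B| = 4·3 = 12 pairs (a, b) and collect distinct sums.
a = -8: -8+-5=-13, -8+0=-8, -8+9=1
a = -6: -6+-5=-11, -6+0=-6, -6+9=3
a = -3: -3+-5=-8, -3+0=-3, -3+9=6
a = 8: 8+-5=3, 8+0=8, 8+9=17
Collecting distinct sums: A + B = {-13, -11, -8, -6, -3, 1, 3, 6, 8, 17}
|A + B| = 10

A + B = {-13, -11, -8, -6, -3, 1, 3, 6, 8, 17}


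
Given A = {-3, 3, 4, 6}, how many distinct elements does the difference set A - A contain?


A - A = {a - a' : a, a' ∈ A}; |A| = 4.
Bounds: 2|A|-1 ≤ |A - A| ≤ |A|² - |A| + 1, i.e. 7 ≤ |A - A| ≤ 13.
Note: 0 ∈ A - A always (from a - a). The set is symmetric: if d ∈ A - A then -d ∈ A - A.
Enumerate nonzero differences d = a - a' with a > a' (then include -d):
Positive differences: {1, 2, 3, 6, 7, 9}
Full difference set: {0} ∪ (positive diffs) ∪ (negative diffs).
|A - A| = 1 + 2·6 = 13 (matches direct enumeration: 13).

|A - A| = 13


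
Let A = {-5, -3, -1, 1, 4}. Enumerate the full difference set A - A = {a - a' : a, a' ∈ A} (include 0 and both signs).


A - A = {a - a' : a, a' ∈ A}.
Compute a - a' for each ordered pair (a, a'):
a = -5: -5--5=0, -5--3=-2, -5--1=-4, -5-1=-6, -5-4=-9
a = -3: -3--5=2, -3--3=0, -3--1=-2, -3-1=-4, -3-4=-7
a = -1: -1--5=4, -1--3=2, -1--1=0, -1-1=-2, -1-4=-5
a = 1: 1--5=6, 1--3=4, 1--1=2, 1-1=0, 1-4=-3
a = 4: 4--5=9, 4--3=7, 4--1=5, 4-1=3, 4-4=0
Collecting distinct values (and noting 0 appears from a-a):
A - A = {-9, -7, -6, -5, -4, -3, -2, 0, 2, 3, 4, 5, 6, 7, 9}
|A - A| = 15

A - A = {-9, -7, -6, -5, -4, -3, -2, 0, 2, 3, 4, 5, 6, 7, 9}


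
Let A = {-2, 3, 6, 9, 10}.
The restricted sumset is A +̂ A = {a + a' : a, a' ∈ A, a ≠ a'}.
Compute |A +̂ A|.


Restricted sumset: A +̂ A = {a + a' : a ∈ A, a' ∈ A, a ≠ a'}.
Equivalently, take A + A and drop any sum 2a that is achievable ONLY as a + a for a ∈ A (i.e. sums representable only with equal summands).
Enumerate pairs (a, a') with a < a' (symmetric, so each unordered pair gives one sum; this covers all a ≠ a'):
  -2 + 3 = 1
  -2 + 6 = 4
  -2 + 9 = 7
  -2 + 10 = 8
  3 + 6 = 9
  3 + 9 = 12
  3 + 10 = 13
  6 + 9 = 15
  6 + 10 = 16
  9 + 10 = 19
Collected distinct sums: {1, 4, 7, 8, 9, 12, 13, 15, 16, 19}
|A +̂ A| = 10
(Reference bound: |A +̂ A| ≥ 2|A| - 3 for |A| ≥ 2, with |A| = 5 giving ≥ 7.)

|A +̂ A| = 10


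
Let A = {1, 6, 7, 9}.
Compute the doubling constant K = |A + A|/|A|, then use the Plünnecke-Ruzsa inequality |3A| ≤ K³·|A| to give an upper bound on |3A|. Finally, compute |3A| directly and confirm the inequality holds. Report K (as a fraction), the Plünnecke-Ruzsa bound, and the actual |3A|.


|A| = 4.
Step 1: Compute A + A by enumerating all 16 pairs.
A + A = {2, 7, 8, 10, 12, 13, 14, 15, 16, 18}, so |A + A| = 10.
Step 2: Doubling constant K = |A + A|/|A| = 10/4 = 10/4 ≈ 2.5000.
Step 3: Plünnecke-Ruzsa gives |3A| ≤ K³·|A| = (2.5000)³ · 4 ≈ 62.5000.
Step 4: Compute 3A = A + A + A directly by enumerating all triples (a,b,c) ∈ A³; |3A| = 18.
Step 5: Check 18 ≤ 62.5000? Yes ✓.

K = 10/4, Plünnecke-Ruzsa bound K³|A| ≈ 62.5000, |3A| = 18, inequality holds.


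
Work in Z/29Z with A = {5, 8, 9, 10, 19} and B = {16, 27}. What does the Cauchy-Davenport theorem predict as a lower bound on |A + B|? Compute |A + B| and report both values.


Cauchy-Davenport: |A + B| ≥ min(p, |A| + |B| - 1) for A, B nonempty in Z/pZ.
|A| = 5, |B| = 2, p = 29.
CD lower bound = min(29, 5 + 2 - 1) = min(29, 6) = 6.
Compute A + B mod 29 directly:
a = 5: 5+16=21, 5+27=3
a = 8: 8+16=24, 8+27=6
a = 9: 9+16=25, 9+27=7
a = 10: 10+16=26, 10+27=8
a = 19: 19+16=6, 19+27=17
A + B = {3, 6, 7, 8, 17, 21, 24, 25, 26}, so |A + B| = 9.
Verify: 9 ≥ 6? Yes ✓.

CD lower bound = 6, actual |A + B| = 9.


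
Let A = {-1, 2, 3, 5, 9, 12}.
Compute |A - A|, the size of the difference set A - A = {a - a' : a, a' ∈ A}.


A - A = {a - a' : a, a' ∈ A}; |A| = 6.
Bounds: 2|A|-1 ≤ |A - A| ≤ |A|² - |A| + 1, i.e. 11 ≤ |A - A| ≤ 31.
Note: 0 ∈ A - A always (from a - a). The set is symmetric: if d ∈ A - A then -d ∈ A - A.
Enumerate nonzero differences d = a - a' with a > a' (then include -d):
Positive differences: {1, 2, 3, 4, 6, 7, 9, 10, 13}
Full difference set: {0} ∪ (positive diffs) ∪ (negative diffs).
|A - A| = 1 + 2·9 = 19 (matches direct enumeration: 19).

|A - A| = 19


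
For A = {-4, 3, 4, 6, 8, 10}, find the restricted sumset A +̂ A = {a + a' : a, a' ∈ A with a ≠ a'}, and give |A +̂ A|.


Restricted sumset: A +̂ A = {a + a' : a ∈ A, a' ∈ A, a ≠ a'}.
Equivalently, take A + A and drop any sum 2a that is achievable ONLY as a + a for a ∈ A (i.e. sums representable only with equal summands).
Enumerate pairs (a, a') with a < a' (symmetric, so each unordered pair gives one sum; this covers all a ≠ a'):
  -4 + 3 = -1
  -4 + 4 = 0
  -4 + 6 = 2
  -4 + 8 = 4
  -4 + 10 = 6
  3 + 4 = 7
  3 + 6 = 9
  3 + 8 = 11
  3 + 10 = 13
  4 + 6 = 10
  4 + 8 = 12
  4 + 10 = 14
  6 + 8 = 14
  6 + 10 = 16
  8 + 10 = 18
Collected distinct sums: {-1, 0, 2, 4, 6, 7, 9, 10, 11, 12, 13, 14, 16, 18}
|A +̂ A| = 14
(Reference bound: |A +̂ A| ≥ 2|A| - 3 for |A| ≥ 2, with |A| = 6 giving ≥ 9.)

|A +̂ A| = 14


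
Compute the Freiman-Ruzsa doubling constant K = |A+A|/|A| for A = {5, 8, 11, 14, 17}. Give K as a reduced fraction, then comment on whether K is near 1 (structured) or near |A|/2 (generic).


|A| = 5.
Compute A + A by enumerating all 25 pairs.
A + A = {10, 13, 16, 19, 22, 25, 28, 31, 34}, so |A + A| = 9.
K = |A + A| / |A| = 9/5 (already in lowest terms) ≈ 1.8000.
Reference: AP of size 5 gives K = 9/5 ≈ 1.8000; a fully generic set of size 5 gives K ≈ 3.0000.

|A| = 5, |A + A| = 9, K = 9/5.


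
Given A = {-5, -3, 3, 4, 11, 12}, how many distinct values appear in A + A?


A + A = {a + a' : a, a' ∈ A}; |A| = 6.
General bounds: 2|A| - 1 ≤ |A + A| ≤ |A|(|A|+1)/2, i.e. 11 ≤ |A + A| ≤ 21.
Lower bound 2|A|-1 is attained iff A is an arithmetic progression.
Enumerate sums a + a' for a ≤ a' (symmetric, so this suffices):
a = -5: -5+-5=-10, -5+-3=-8, -5+3=-2, -5+4=-1, -5+11=6, -5+12=7
a = -3: -3+-3=-6, -3+3=0, -3+4=1, -3+11=8, -3+12=9
a = 3: 3+3=6, 3+4=7, 3+11=14, 3+12=15
a = 4: 4+4=8, 4+11=15, 4+12=16
a = 11: 11+11=22, 11+12=23
a = 12: 12+12=24
Distinct sums: {-10, -8, -6, -2, -1, 0, 1, 6, 7, 8, 9, 14, 15, 16, 22, 23, 24}
|A + A| = 17

|A + A| = 17


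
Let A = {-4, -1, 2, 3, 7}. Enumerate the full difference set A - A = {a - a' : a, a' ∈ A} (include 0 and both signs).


A - A = {a - a' : a, a' ∈ A}.
Compute a - a' for each ordered pair (a, a'):
a = -4: -4--4=0, -4--1=-3, -4-2=-6, -4-3=-7, -4-7=-11
a = -1: -1--4=3, -1--1=0, -1-2=-3, -1-3=-4, -1-7=-8
a = 2: 2--4=6, 2--1=3, 2-2=0, 2-3=-1, 2-7=-5
a = 3: 3--4=7, 3--1=4, 3-2=1, 3-3=0, 3-7=-4
a = 7: 7--4=11, 7--1=8, 7-2=5, 7-3=4, 7-7=0
Collecting distinct values (and noting 0 appears from a-a):
A - A = {-11, -8, -7, -6, -5, -4, -3, -1, 0, 1, 3, 4, 5, 6, 7, 8, 11}
|A - A| = 17

A - A = {-11, -8, -7, -6, -5, -4, -3, -1, 0, 1, 3, 4, 5, 6, 7, 8, 11}


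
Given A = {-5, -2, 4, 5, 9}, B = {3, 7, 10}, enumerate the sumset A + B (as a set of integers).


A + B = {a + b : a ∈ A, b ∈ B}.
Enumerate all |A|·|B| = 5·3 = 15 pairs (a, b) and collect distinct sums.
a = -5: -5+3=-2, -5+7=2, -5+10=5
a = -2: -2+3=1, -2+7=5, -2+10=8
a = 4: 4+3=7, 4+7=11, 4+10=14
a = 5: 5+3=8, 5+7=12, 5+10=15
a = 9: 9+3=12, 9+7=16, 9+10=19
Collecting distinct sums: A + B = {-2, 1, 2, 5, 7, 8, 11, 12, 14, 15, 16, 19}
|A + B| = 12

A + B = {-2, 1, 2, 5, 7, 8, 11, 12, 14, 15, 16, 19}


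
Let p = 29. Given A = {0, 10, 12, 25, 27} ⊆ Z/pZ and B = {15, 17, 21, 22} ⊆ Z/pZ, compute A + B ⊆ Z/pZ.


Work in Z/29Z: reduce every sum a + b modulo 29.
Enumerate all 20 pairs:
a = 0: 0+15=15, 0+17=17, 0+21=21, 0+22=22
a = 10: 10+15=25, 10+17=27, 10+21=2, 10+22=3
a = 12: 12+15=27, 12+17=0, 12+21=4, 12+22=5
a = 25: 25+15=11, 25+17=13, 25+21=17, 25+22=18
a = 27: 27+15=13, 27+17=15, 27+21=19, 27+22=20
Distinct residues collected: {0, 2, 3, 4, 5, 11, 13, 15, 17, 18, 19, 20, 21, 22, 25, 27}
|A + B| = 16 (out of 29 total residues).

A + B = {0, 2, 3, 4, 5, 11, 13, 15, 17, 18, 19, 20, 21, 22, 25, 27}


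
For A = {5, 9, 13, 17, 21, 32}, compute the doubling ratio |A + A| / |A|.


|A| = 6.
Compute A + A by enumerating all 36 pairs.
A + A = {10, 14, 18, 22, 26, 30, 34, 37, 38, 41, 42, 45, 49, 53, 64}, so |A + A| = 15.
K = |A + A| / |A| = 15/6 = 5/2 ≈ 2.5000.
Reference: AP of size 6 gives K = 11/6 ≈ 1.8333; a fully generic set of size 6 gives K ≈ 3.5000.

|A| = 6, |A + A| = 15, K = 15/6 = 5/2.


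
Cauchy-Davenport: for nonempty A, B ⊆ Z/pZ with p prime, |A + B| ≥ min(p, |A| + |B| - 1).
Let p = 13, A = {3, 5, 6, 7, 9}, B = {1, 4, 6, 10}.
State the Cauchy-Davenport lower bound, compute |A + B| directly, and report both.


Cauchy-Davenport: |A + B| ≥ min(p, |A| + |B| - 1) for A, B nonempty in Z/pZ.
|A| = 5, |B| = 4, p = 13.
CD lower bound = min(13, 5 + 4 - 1) = min(13, 8) = 8.
Compute A + B mod 13 directly:
a = 3: 3+1=4, 3+4=7, 3+6=9, 3+10=0
a = 5: 5+1=6, 5+4=9, 5+6=11, 5+10=2
a = 6: 6+1=7, 6+4=10, 6+6=12, 6+10=3
a = 7: 7+1=8, 7+4=11, 7+6=0, 7+10=4
a = 9: 9+1=10, 9+4=0, 9+6=2, 9+10=6
A + B = {0, 2, 3, 4, 6, 7, 8, 9, 10, 11, 12}, so |A + B| = 11.
Verify: 11 ≥ 8? Yes ✓.

CD lower bound = 8, actual |A + B| = 11.


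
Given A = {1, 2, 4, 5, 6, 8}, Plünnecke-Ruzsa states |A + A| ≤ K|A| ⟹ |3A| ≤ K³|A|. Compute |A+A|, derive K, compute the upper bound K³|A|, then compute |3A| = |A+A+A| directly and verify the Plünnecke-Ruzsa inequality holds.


|A| = 6.
Step 1: Compute A + A by enumerating all 36 pairs.
A + A = {2, 3, 4, 5, 6, 7, 8, 9, 10, 11, 12, 13, 14, 16}, so |A + A| = 14.
Step 2: Doubling constant K = |A + A|/|A| = 14/6 = 14/6 ≈ 2.3333.
Step 3: Plünnecke-Ruzsa gives |3A| ≤ K³·|A| = (2.3333)³ · 6 ≈ 76.2222.
Step 4: Compute 3A = A + A + A directly by enumerating all triples (a,b,c) ∈ A³; |3A| = 21.
Step 5: Check 21 ≤ 76.2222? Yes ✓.

K = 14/6, Plünnecke-Ruzsa bound K³|A| ≈ 76.2222, |3A| = 21, inequality holds.


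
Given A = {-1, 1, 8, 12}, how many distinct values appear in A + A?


A + A = {a + a' : a, a' ∈ A}; |A| = 4.
General bounds: 2|A| - 1 ≤ |A + A| ≤ |A|(|A|+1)/2, i.e. 7 ≤ |A + A| ≤ 10.
Lower bound 2|A|-1 is attained iff A is an arithmetic progression.
Enumerate sums a + a' for a ≤ a' (symmetric, so this suffices):
a = -1: -1+-1=-2, -1+1=0, -1+8=7, -1+12=11
a = 1: 1+1=2, 1+8=9, 1+12=13
a = 8: 8+8=16, 8+12=20
a = 12: 12+12=24
Distinct sums: {-2, 0, 2, 7, 9, 11, 13, 16, 20, 24}
|A + A| = 10

|A + A| = 10


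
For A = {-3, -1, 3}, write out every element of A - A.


A - A = {a - a' : a, a' ∈ A}.
Compute a - a' for each ordered pair (a, a'):
a = -3: -3--3=0, -3--1=-2, -3-3=-6
a = -1: -1--3=2, -1--1=0, -1-3=-4
a = 3: 3--3=6, 3--1=4, 3-3=0
Collecting distinct values (and noting 0 appears from a-a):
A - A = {-6, -4, -2, 0, 2, 4, 6}
|A - A| = 7

A - A = {-6, -4, -2, 0, 2, 4, 6}


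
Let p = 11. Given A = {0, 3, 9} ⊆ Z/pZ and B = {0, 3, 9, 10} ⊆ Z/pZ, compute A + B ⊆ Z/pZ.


Work in Z/11Z: reduce every sum a + b modulo 11.
Enumerate all 12 pairs:
a = 0: 0+0=0, 0+3=3, 0+9=9, 0+10=10
a = 3: 3+0=3, 3+3=6, 3+9=1, 3+10=2
a = 9: 9+0=9, 9+3=1, 9+9=7, 9+10=8
Distinct residues collected: {0, 1, 2, 3, 6, 7, 8, 9, 10}
|A + B| = 9 (out of 11 total residues).

A + B = {0, 1, 2, 3, 6, 7, 8, 9, 10}


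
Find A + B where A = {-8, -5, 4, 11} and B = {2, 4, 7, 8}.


A + B = {a + b : a ∈ A, b ∈ B}.
Enumerate all |A|·|B| = 4·4 = 16 pairs (a, b) and collect distinct sums.
a = -8: -8+2=-6, -8+4=-4, -8+7=-1, -8+8=0
a = -5: -5+2=-3, -5+4=-1, -5+7=2, -5+8=3
a = 4: 4+2=6, 4+4=8, 4+7=11, 4+8=12
a = 11: 11+2=13, 11+4=15, 11+7=18, 11+8=19
Collecting distinct sums: A + B = {-6, -4, -3, -1, 0, 2, 3, 6, 8, 11, 12, 13, 15, 18, 19}
|A + B| = 15

A + B = {-6, -4, -3, -1, 0, 2, 3, 6, 8, 11, 12, 13, 15, 18, 19}


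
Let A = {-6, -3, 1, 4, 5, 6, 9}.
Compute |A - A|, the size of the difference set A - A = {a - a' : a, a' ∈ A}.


A - A = {a - a' : a, a' ∈ A}; |A| = 7.
Bounds: 2|A|-1 ≤ |A - A| ≤ |A|² - |A| + 1, i.e. 13 ≤ |A - A| ≤ 43.
Note: 0 ∈ A - A always (from a - a). The set is symmetric: if d ∈ A - A then -d ∈ A - A.
Enumerate nonzero differences d = a - a' with a > a' (then include -d):
Positive differences: {1, 2, 3, 4, 5, 7, 8, 9, 10, 11, 12, 15}
Full difference set: {0} ∪ (positive diffs) ∪ (negative diffs).
|A - A| = 1 + 2·12 = 25 (matches direct enumeration: 25).

|A - A| = 25


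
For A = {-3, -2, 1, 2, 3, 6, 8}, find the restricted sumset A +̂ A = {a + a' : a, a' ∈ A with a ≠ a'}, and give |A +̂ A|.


Restricted sumset: A +̂ A = {a + a' : a ∈ A, a' ∈ A, a ≠ a'}.
Equivalently, take A + A and drop any sum 2a that is achievable ONLY as a + a for a ∈ A (i.e. sums representable only with equal summands).
Enumerate pairs (a, a') with a < a' (symmetric, so each unordered pair gives one sum; this covers all a ≠ a'):
  -3 + -2 = -5
  -3 + 1 = -2
  -3 + 2 = -1
  -3 + 3 = 0
  -3 + 6 = 3
  -3 + 8 = 5
  -2 + 1 = -1
  -2 + 2 = 0
  -2 + 3 = 1
  -2 + 6 = 4
  -2 + 8 = 6
  1 + 2 = 3
  1 + 3 = 4
  1 + 6 = 7
  1 + 8 = 9
  2 + 3 = 5
  2 + 6 = 8
  2 + 8 = 10
  3 + 6 = 9
  3 + 8 = 11
  6 + 8 = 14
Collected distinct sums: {-5, -2, -1, 0, 1, 3, 4, 5, 6, 7, 8, 9, 10, 11, 14}
|A +̂ A| = 15
(Reference bound: |A +̂ A| ≥ 2|A| - 3 for |A| ≥ 2, with |A| = 7 giving ≥ 11.)

|A +̂ A| = 15


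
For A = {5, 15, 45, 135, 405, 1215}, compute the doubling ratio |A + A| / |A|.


|A| = 6.
Compute A + A by enumerating all 36 pairs.
A + A = {10, 20, 30, 50, 60, 90, 140, 150, 180, 270, 410, 420, 450, 540, 810, 1220, 1230, 1260, 1350, 1620, 2430}, so |A + A| = 21.
K = |A + A| / |A| = 21/6 = 7/2 ≈ 3.5000.
Reference: AP of size 6 gives K = 11/6 ≈ 1.8333; a fully generic set of size 6 gives K ≈ 3.5000.

|A| = 6, |A + A| = 21, K = 21/6 = 7/2.


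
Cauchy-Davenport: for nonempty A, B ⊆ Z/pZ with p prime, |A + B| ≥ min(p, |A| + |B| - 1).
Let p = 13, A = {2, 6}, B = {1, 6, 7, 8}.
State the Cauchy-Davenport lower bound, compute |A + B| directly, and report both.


Cauchy-Davenport: |A + B| ≥ min(p, |A| + |B| - 1) for A, B nonempty in Z/pZ.
|A| = 2, |B| = 4, p = 13.
CD lower bound = min(13, 2 + 4 - 1) = min(13, 5) = 5.
Compute A + B mod 13 directly:
a = 2: 2+1=3, 2+6=8, 2+7=9, 2+8=10
a = 6: 6+1=7, 6+6=12, 6+7=0, 6+8=1
A + B = {0, 1, 3, 7, 8, 9, 10, 12}, so |A + B| = 8.
Verify: 8 ≥ 5? Yes ✓.

CD lower bound = 5, actual |A + B| = 8.


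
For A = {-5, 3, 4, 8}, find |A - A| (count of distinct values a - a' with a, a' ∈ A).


A - A = {a - a' : a, a' ∈ A}; |A| = 4.
Bounds: 2|A|-1 ≤ |A - A| ≤ |A|² - |A| + 1, i.e. 7 ≤ |A - A| ≤ 13.
Note: 0 ∈ A - A always (from a - a). The set is symmetric: if d ∈ A - A then -d ∈ A - A.
Enumerate nonzero differences d = a - a' with a > a' (then include -d):
Positive differences: {1, 4, 5, 8, 9, 13}
Full difference set: {0} ∪ (positive diffs) ∪ (negative diffs).
|A - A| = 1 + 2·6 = 13 (matches direct enumeration: 13).

|A - A| = 13


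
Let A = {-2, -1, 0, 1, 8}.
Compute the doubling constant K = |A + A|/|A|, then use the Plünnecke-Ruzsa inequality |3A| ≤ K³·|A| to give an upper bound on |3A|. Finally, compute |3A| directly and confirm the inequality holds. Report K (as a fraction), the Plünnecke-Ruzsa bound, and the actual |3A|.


|A| = 5.
Step 1: Compute A + A by enumerating all 25 pairs.
A + A = {-4, -3, -2, -1, 0, 1, 2, 6, 7, 8, 9, 16}, so |A + A| = 12.
Step 2: Doubling constant K = |A + A|/|A| = 12/5 = 12/5 ≈ 2.4000.
Step 3: Plünnecke-Ruzsa gives |3A| ≤ K³·|A| = (2.4000)³ · 5 ≈ 69.1200.
Step 4: Compute 3A = A + A + A directly by enumerating all triples (a,b,c) ∈ A³; |3A| = 22.
Step 5: Check 22 ≤ 69.1200? Yes ✓.

K = 12/5, Plünnecke-Ruzsa bound K³|A| ≈ 69.1200, |3A| = 22, inequality holds.


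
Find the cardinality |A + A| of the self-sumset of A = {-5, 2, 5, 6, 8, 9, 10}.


A + A = {a + a' : a, a' ∈ A}; |A| = 7.
General bounds: 2|A| - 1 ≤ |A + A| ≤ |A|(|A|+1)/2, i.e. 13 ≤ |A + A| ≤ 28.
Lower bound 2|A|-1 is attained iff A is an arithmetic progression.
Enumerate sums a + a' for a ≤ a' (symmetric, so this suffices):
a = -5: -5+-5=-10, -5+2=-3, -5+5=0, -5+6=1, -5+8=3, -5+9=4, -5+10=5
a = 2: 2+2=4, 2+5=7, 2+6=8, 2+8=10, 2+9=11, 2+10=12
a = 5: 5+5=10, 5+6=11, 5+8=13, 5+9=14, 5+10=15
a = 6: 6+6=12, 6+8=14, 6+9=15, 6+10=16
a = 8: 8+8=16, 8+9=17, 8+10=18
a = 9: 9+9=18, 9+10=19
a = 10: 10+10=20
Distinct sums: {-10, -3, 0, 1, 3, 4, 5, 7, 8, 10, 11, 12, 13, 14, 15, 16, 17, 18, 19, 20}
|A + A| = 20

|A + A| = 20


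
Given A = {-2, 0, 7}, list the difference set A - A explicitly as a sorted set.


A - A = {a - a' : a, a' ∈ A}.
Compute a - a' for each ordered pair (a, a'):
a = -2: -2--2=0, -2-0=-2, -2-7=-9
a = 0: 0--2=2, 0-0=0, 0-7=-7
a = 7: 7--2=9, 7-0=7, 7-7=0
Collecting distinct values (and noting 0 appears from a-a):
A - A = {-9, -7, -2, 0, 2, 7, 9}
|A - A| = 7

A - A = {-9, -7, -2, 0, 2, 7, 9}


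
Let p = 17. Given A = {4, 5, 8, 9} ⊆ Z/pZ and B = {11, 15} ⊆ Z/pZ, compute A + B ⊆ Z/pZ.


Work in Z/17Z: reduce every sum a + b modulo 17.
Enumerate all 8 pairs:
a = 4: 4+11=15, 4+15=2
a = 5: 5+11=16, 5+15=3
a = 8: 8+11=2, 8+15=6
a = 9: 9+11=3, 9+15=7
Distinct residues collected: {2, 3, 6, 7, 15, 16}
|A + B| = 6 (out of 17 total residues).

A + B = {2, 3, 6, 7, 15, 16}


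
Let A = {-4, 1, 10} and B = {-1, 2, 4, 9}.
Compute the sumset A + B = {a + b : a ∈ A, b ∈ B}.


A + B = {a + b : a ∈ A, b ∈ B}.
Enumerate all |A|·|B| = 3·4 = 12 pairs (a, b) and collect distinct sums.
a = -4: -4+-1=-5, -4+2=-2, -4+4=0, -4+9=5
a = 1: 1+-1=0, 1+2=3, 1+4=5, 1+9=10
a = 10: 10+-1=9, 10+2=12, 10+4=14, 10+9=19
Collecting distinct sums: A + B = {-5, -2, 0, 3, 5, 9, 10, 12, 14, 19}
|A + B| = 10

A + B = {-5, -2, 0, 3, 5, 9, 10, 12, 14, 19}


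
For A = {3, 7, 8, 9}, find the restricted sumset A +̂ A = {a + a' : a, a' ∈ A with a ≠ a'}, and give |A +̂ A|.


Restricted sumset: A +̂ A = {a + a' : a ∈ A, a' ∈ A, a ≠ a'}.
Equivalently, take A + A and drop any sum 2a that is achievable ONLY as a + a for a ∈ A (i.e. sums representable only with equal summands).
Enumerate pairs (a, a') with a < a' (symmetric, so each unordered pair gives one sum; this covers all a ≠ a'):
  3 + 7 = 10
  3 + 8 = 11
  3 + 9 = 12
  7 + 8 = 15
  7 + 9 = 16
  8 + 9 = 17
Collected distinct sums: {10, 11, 12, 15, 16, 17}
|A +̂ A| = 6
(Reference bound: |A +̂ A| ≥ 2|A| - 3 for |A| ≥ 2, with |A| = 4 giving ≥ 5.)

|A +̂ A| = 6


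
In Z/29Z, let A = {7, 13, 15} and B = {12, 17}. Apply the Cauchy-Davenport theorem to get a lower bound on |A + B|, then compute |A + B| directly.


Cauchy-Davenport: |A + B| ≥ min(p, |A| + |B| - 1) for A, B nonempty in Z/pZ.
|A| = 3, |B| = 2, p = 29.
CD lower bound = min(29, 3 + 2 - 1) = min(29, 4) = 4.
Compute A + B mod 29 directly:
a = 7: 7+12=19, 7+17=24
a = 13: 13+12=25, 13+17=1
a = 15: 15+12=27, 15+17=3
A + B = {1, 3, 19, 24, 25, 27}, so |A + B| = 6.
Verify: 6 ≥ 4? Yes ✓.

CD lower bound = 4, actual |A + B| = 6.


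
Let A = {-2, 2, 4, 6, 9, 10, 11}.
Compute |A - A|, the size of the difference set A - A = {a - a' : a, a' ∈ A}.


A - A = {a - a' : a, a' ∈ A}; |A| = 7.
Bounds: 2|A|-1 ≤ |A - A| ≤ |A|² - |A| + 1, i.e. 13 ≤ |A - A| ≤ 43.
Note: 0 ∈ A - A always (from a - a). The set is symmetric: if d ∈ A - A then -d ∈ A - A.
Enumerate nonzero differences d = a - a' with a > a' (then include -d):
Positive differences: {1, 2, 3, 4, 5, 6, 7, 8, 9, 11, 12, 13}
Full difference set: {0} ∪ (positive diffs) ∪ (negative diffs).
|A - A| = 1 + 2·12 = 25 (matches direct enumeration: 25).

|A - A| = 25


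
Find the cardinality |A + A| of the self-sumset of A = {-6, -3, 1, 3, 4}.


A + A = {a + a' : a, a' ∈ A}; |A| = 5.
General bounds: 2|A| - 1 ≤ |A + A| ≤ |A|(|A|+1)/2, i.e. 9 ≤ |A + A| ≤ 15.
Lower bound 2|A|-1 is attained iff A is an arithmetic progression.
Enumerate sums a + a' for a ≤ a' (symmetric, so this suffices):
a = -6: -6+-6=-12, -6+-3=-9, -6+1=-5, -6+3=-3, -6+4=-2
a = -3: -3+-3=-6, -3+1=-2, -3+3=0, -3+4=1
a = 1: 1+1=2, 1+3=4, 1+4=5
a = 3: 3+3=6, 3+4=7
a = 4: 4+4=8
Distinct sums: {-12, -9, -6, -5, -3, -2, 0, 1, 2, 4, 5, 6, 7, 8}
|A + A| = 14

|A + A| = 14


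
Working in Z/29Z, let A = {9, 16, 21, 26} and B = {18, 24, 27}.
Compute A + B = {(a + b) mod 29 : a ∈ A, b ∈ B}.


Work in Z/29Z: reduce every sum a + b modulo 29.
Enumerate all 12 pairs:
a = 9: 9+18=27, 9+24=4, 9+27=7
a = 16: 16+18=5, 16+24=11, 16+27=14
a = 21: 21+18=10, 21+24=16, 21+27=19
a = 26: 26+18=15, 26+24=21, 26+27=24
Distinct residues collected: {4, 5, 7, 10, 11, 14, 15, 16, 19, 21, 24, 27}
|A + B| = 12 (out of 29 total residues).

A + B = {4, 5, 7, 10, 11, 14, 15, 16, 19, 21, 24, 27}


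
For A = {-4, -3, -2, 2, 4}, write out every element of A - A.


A - A = {a - a' : a, a' ∈ A}.
Compute a - a' for each ordered pair (a, a'):
a = -4: -4--4=0, -4--3=-1, -4--2=-2, -4-2=-6, -4-4=-8
a = -3: -3--4=1, -3--3=0, -3--2=-1, -3-2=-5, -3-4=-7
a = -2: -2--4=2, -2--3=1, -2--2=0, -2-2=-4, -2-4=-6
a = 2: 2--4=6, 2--3=5, 2--2=4, 2-2=0, 2-4=-2
a = 4: 4--4=8, 4--3=7, 4--2=6, 4-2=2, 4-4=0
Collecting distinct values (and noting 0 appears from a-a):
A - A = {-8, -7, -6, -5, -4, -2, -1, 0, 1, 2, 4, 5, 6, 7, 8}
|A - A| = 15

A - A = {-8, -7, -6, -5, -4, -2, -1, 0, 1, 2, 4, 5, 6, 7, 8}


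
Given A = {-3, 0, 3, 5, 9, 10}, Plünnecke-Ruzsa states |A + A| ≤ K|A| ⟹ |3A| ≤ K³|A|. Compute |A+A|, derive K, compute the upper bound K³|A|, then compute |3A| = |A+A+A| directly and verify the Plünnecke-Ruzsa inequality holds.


|A| = 6.
Step 1: Compute A + A by enumerating all 36 pairs.
A + A = {-6, -3, 0, 2, 3, 5, 6, 7, 8, 9, 10, 12, 13, 14, 15, 18, 19, 20}, so |A + A| = 18.
Step 2: Doubling constant K = |A + A|/|A| = 18/6 = 18/6 ≈ 3.0000.
Step 3: Plünnecke-Ruzsa gives |3A| ≤ K³·|A| = (3.0000)³ · 6 ≈ 162.0000.
Step 4: Compute 3A = A + A + A directly by enumerating all triples (a,b,c) ∈ A³; |3A| = 33.
Step 5: Check 33 ≤ 162.0000? Yes ✓.

K = 18/6, Plünnecke-Ruzsa bound K³|A| ≈ 162.0000, |3A| = 33, inequality holds.


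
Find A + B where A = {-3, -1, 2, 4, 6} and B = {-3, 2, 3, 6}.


A + B = {a + b : a ∈ A, b ∈ B}.
Enumerate all |A|·|B| = 5·4 = 20 pairs (a, b) and collect distinct sums.
a = -3: -3+-3=-6, -3+2=-1, -3+3=0, -3+6=3
a = -1: -1+-3=-4, -1+2=1, -1+3=2, -1+6=5
a = 2: 2+-3=-1, 2+2=4, 2+3=5, 2+6=8
a = 4: 4+-3=1, 4+2=6, 4+3=7, 4+6=10
a = 6: 6+-3=3, 6+2=8, 6+3=9, 6+6=12
Collecting distinct sums: A + B = {-6, -4, -1, 0, 1, 2, 3, 4, 5, 6, 7, 8, 9, 10, 12}
|A + B| = 15

A + B = {-6, -4, -1, 0, 1, 2, 3, 4, 5, 6, 7, 8, 9, 10, 12}


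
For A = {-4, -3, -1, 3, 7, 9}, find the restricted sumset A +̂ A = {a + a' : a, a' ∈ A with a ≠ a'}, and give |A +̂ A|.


Restricted sumset: A +̂ A = {a + a' : a ∈ A, a' ∈ A, a ≠ a'}.
Equivalently, take A + A and drop any sum 2a that is achievable ONLY as a + a for a ∈ A (i.e. sums representable only with equal summands).
Enumerate pairs (a, a') with a < a' (symmetric, so each unordered pair gives one sum; this covers all a ≠ a'):
  -4 + -3 = -7
  -4 + -1 = -5
  -4 + 3 = -1
  -4 + 7 = 3
  -4 + 9 = 5
  -3 + -1 = -4
  -3 + 3 = 0
  -3 + 7 = 4
  -3 + 9 = 6
  -1 + 3 = 2
  -1 + 7 = 6
  -1 + 9 = 8
  3 + 7 = 10
  3 + 9 = 12
  7 + 9 = 16
Collected distinct sums: {-7, -5, -4, -1, 0, 2, 3, 4, 5, 6, 8, 10, 12, 16}
|A +̂ A| = 14
(Reference bound: |A +̂ A| ≥ 2|A| - 3 for |A| ≥ 2, with |A| = 6 giving ≥ 9.)

|A +̂ A| = 14


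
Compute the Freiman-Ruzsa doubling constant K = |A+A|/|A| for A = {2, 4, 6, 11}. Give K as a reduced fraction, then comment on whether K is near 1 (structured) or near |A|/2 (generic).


|A| = 4.
Compute A + A by enumerating all 16 pairs.
A + A = {4, 6, 8, 10, 12, 13, 15, 17, 22}, so |A + A| = 9.
K = |A + A| / |A| = 9/4 (already in lowest terms) ≈ 2.2500.
Reference: AP of size 4 gives K = 7/4 ≈ 1.7500; a fully generic set of size 4 gives K ≈ 2.5000.

|A| = 4, |A + A| = 9, K = 9/4.


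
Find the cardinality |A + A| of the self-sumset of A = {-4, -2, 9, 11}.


A + A = {a + a' : a, a' ∈ A}; |A| = 4.
General bounds: 2|A| - 1 ≤ |A + A| ≤ |A|(|A|+1)/2, i.e. 7 ≤ |A + A| ≤ 10.
Lower bound 2|A|-1 is attained iff A is an arithmetic progression.
Enumerate sums a + a' for a ≤ a' (symmetric, so this suffices):
a = -4: -4+-4=-8, -4+-2=-6, -4+9=5, -4+11=7
a = -2: -2+-2=-4, -2+9=7, -2+11=9
a = 9: 9+9=18, 9+11=20
a = 11: 11+11=22
Distinct sums: {-8, -6, -4, 5, 7, 9, 18, 20, 22}
|A + A| = 9

|A + A| = 9


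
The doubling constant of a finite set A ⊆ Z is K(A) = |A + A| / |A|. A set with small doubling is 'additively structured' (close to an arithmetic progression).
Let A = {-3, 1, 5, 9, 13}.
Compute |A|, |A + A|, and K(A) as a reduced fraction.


|A| = 5.
Compute A + A by enumerating all 25 pairs.
A + A = {-6, -2, 2, 6, 10, 14, 18, 22, 26}, so |A + A| = 9.
K = |A + A| / |A| = 9/5 (already in lowest terms) ≈ 1.8000.
Reference: AP of size 5 gives K = 9/5 ≈ 1.8000; a fully generic set of size 5 gives K ≈ 3.0000.

|A| = 5, |A + A| = 9, K = 9/5.


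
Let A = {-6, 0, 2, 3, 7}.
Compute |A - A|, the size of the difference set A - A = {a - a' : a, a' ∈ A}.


A - A = {a - a' : a, a' ∈ A}; |A| = 5.
Bounds: 2|A|-1 ≤ |A - A| ≤ |A|² - |A| + 1, i.e. 9 ≤ |A - A| ≤ 21.
Note: 0 ∈ A - A always (from a - a). The set is symmetric: if d ∈ A - A then -d ∈ A - A.
Enumerate nonzero differences d = a - a' with a > a' (then include -d):
Positive differences: {1, 2, 3, 4, 5, 6, 7, 8, 9, 13}
Full difference set: {0} ∪ (positive diffs) ∪ (negative diffs).
|A - A| = 1 + 2·10 = 21 (matches direct enumeration: 21).

|A - A| = 21


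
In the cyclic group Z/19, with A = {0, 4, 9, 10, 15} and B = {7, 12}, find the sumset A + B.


Work in Z/19Z: reduce every sum a + b modulo 19.
Enumerate all 10 pairs:
a = 0: 0+7=7, 0+12=12
a = 4: 4+7=11, 4+12=16
a = 9: 9+7=16, 9+12=2
a = 10: 10+7=17, 10+12=3
a = 15: 15+7=3, 15+12=8
Distinct residues collected: {2, 3, 7, 8, 11, 12, 16, 17}
|A + B| = 8 (out of 19 total residues).

A + B = {2, 3, 7, 8, 11, 12, 16, 17}


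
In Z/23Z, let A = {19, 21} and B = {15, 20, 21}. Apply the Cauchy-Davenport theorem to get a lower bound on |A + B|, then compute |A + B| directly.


Cauchy-Davenport: |A + B| ≥ min(p, |A| + |B| - 1) for A, B nonempty in Z/pZ.
|A| = 2, |B| = 3, p = 23.
CD lower bound = min(23, 2 + 3 - 1) = min(23, 4) = 4.
Compute A + B mod 23 directly:
a = 19: 19+15=11, 19+20=16, 19+21=17
a = 21: 21+15=13, 21+20=18, 21+21=19
A + B = {11, 13, 16, 17, 18, 19}, so |A + B| = 6.
Verify: 6 ≥ 4? Yes ✓.

CD lower bound = 4, actual |A + B| = 6.


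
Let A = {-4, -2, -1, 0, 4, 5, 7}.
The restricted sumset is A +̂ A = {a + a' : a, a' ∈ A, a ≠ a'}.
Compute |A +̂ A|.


Restricted sumset: A +̂ A = {a + a' : a ∈ A, a' ∈ A, a ≠ a'}.
Equivalently, take A + A and drop any sum 2a that is achievable ONLY as a + a for a ∈ A (i.e. sums representable only with equal summands).
Enumerate pairs (a, a') with a < a' (symmetric, so each unordered pair gives one sum; this covers all a ≠ a'):
  -4 + -2 = -6
  -4 + -1 = -5
  -4 + 0 = -4
  -4 + 4 = 0
  -4 + 5 = 1
  -4 + 7 = 3
  -2 + -1 = -3
  -2 + 0 = -2
  -2 + 4 = 2
  -2 + 5 = 3
  -2 + 7 = 5
  -1 + 0 = -1
  -1 + 4 = 3
  -1 + 5 = 4
  -1 + 7 = 6
  0 + 4 = 4
  0 + 5 = 5
  0 + 7 = 7
  4 + 5 = 9
  4 + 7 = 11
  5 + 7 = 12
Collected distinct sums: {-6, -5, -4, -3, -2, -1, 0, 1, 2, 3, 4, 5, 6, 7, 9, 11, 12}
|A +̂ A| = 17
(Reference bound: |A +̂ A| ≥ 2|A| - 3 for |A| ≥ 2, with |A| = 7 giving ≥ 11.)

|A +̂ A| = 17


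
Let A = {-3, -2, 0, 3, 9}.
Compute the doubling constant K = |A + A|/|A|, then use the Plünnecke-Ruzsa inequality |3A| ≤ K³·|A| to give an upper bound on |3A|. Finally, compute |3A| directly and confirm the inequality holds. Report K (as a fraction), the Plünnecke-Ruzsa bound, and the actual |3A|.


|A| = 5.
Step 1: Compute A + A by enumerating all 25 pairs.
A + A = {-6, -5, -4, -3, -2, 0, 1, 3, 6, 7, 9, 12, 18}, so |A + A| = 13.
Step 2: Doubling constant K = |A + A|/|A| = 13/5 = 13/5 ≈ 2.6000.
Step 3: Plünnecke-Ruzsa gives |3A| ≤ K³·|A| = (2.6000)³ · 5 ≈ 87.8800.
Step 4: Compute 3A = A + A + A directly by enumerating all triples (a,b,c) ∈ A³; |3A| = 24.
Step 5: Check 24 ≤ 87.8800? Yes ✓.

K = 13/5, Plünnecke-Ruzsa bound K³|A| ≈ 87.8800, |3A| = 24, inequality holds.


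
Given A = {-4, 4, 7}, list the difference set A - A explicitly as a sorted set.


A - A = {a - a' : a, a' ∈ A}.
Compute a - a' for each ordered pair (a, a'):
a = -4: -4--4=0, -4-4=-8, -4-7=-11
a = 4: 4--4=8, 4-4=0, 4-7=-3
a = 7: 7--4=11, 7-4=3, 7-7=0
Collecting distinct values (and noting 0 appears from a-a):
A - A = {-11, -8, -3, 0, 3, 8, 11}
|A - A| = 7

A - A = {-11, -8, -3, 0, 3, 8, 11}


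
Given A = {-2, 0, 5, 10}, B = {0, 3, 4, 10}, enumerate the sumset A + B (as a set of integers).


A + B = {a + b : a ∈ A, b ∈ B}.
Enumerate all |A|·|B| = 4·4 = 16 pairs (a, b) and collect distinct sums.
a = -2: -2+0=-2, -2+3=1, -2+4=2, -2+10=8
a = 0: 0+0=0, 0+3=3, 0+4=4, 0+10=10
a = 5: 5+0=5, 5+3=8, 5+4=9, 5+10=15
a = 10: 10+0=10, 10+3=13, 10+4=14, 10+10=20
Collecting distinct sums: A + B = {-2, 0, 1, 2, 3, 4, 5, 8, 9, 10, 13, 14, 15, 20}
|A + B| = 14

A + B = {-2, 0, 1, 2, 3, 4, 5, 8, 9, 10, 13, 14, 15, 20}


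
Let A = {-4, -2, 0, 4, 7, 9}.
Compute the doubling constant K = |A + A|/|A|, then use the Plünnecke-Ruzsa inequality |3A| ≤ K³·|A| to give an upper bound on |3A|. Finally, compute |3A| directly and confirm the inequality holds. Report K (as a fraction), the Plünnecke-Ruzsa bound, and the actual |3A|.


|A| = 6.
Step 1: Compute A + A by enumerating all 36 pairs.
A + A = {-8, -6, -4, -2, 0, 2, 3, 4, 5, 7, 8, 9, 11, 13, 14, 16, 18}, so |A + A| = 17.
Step 2: Doubling constant K = |A + A|/|A| = 17/6 = 17/6 ≈ 2.8333.
Step 3: Plünnecke-Ruzsa gives |3A| ≤ K³·|A| = (2.8333)³ · 6 ≈ 136.4722.
Step 4: Compute 3A = A + A + A directly by enumerating all triples (a,b,c) ∈ A³; |3A| = 32.
Step 5: Check 32 ≤ 136.4722? Yes ✓.

K = 17/6, Plünnecke-Ruzsa bound K³|A| ≈ 136.4722, |3A| = 32, inequality holds.


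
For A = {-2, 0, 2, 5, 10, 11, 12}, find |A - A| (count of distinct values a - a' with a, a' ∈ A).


A - A = {a - a' : a, a' ∈ A}; |A| = 7.
Bounds: 2|A|-1 ≤ |A - A| ≤ |A|² - |A| + 1, i.e. 13 ≤ |A - A| ≤ 43.
Note: 0 ∈ A - A always (from a - a). The set is symmetric: if d ∈ A - A then -d ∈ A - A.
Enumerate nonzero differences d = a - a' with a > a' (then include -d):
Positive differences: {1, 2, 3, 4, 5, 6, 7, 8, 9, 10, 11, 12, 13, 14}
Full difference set: {0} ∪ (positive diffs) ∪ (negative diffs).
|A - A| = 1 + 2·14 = 29 (matches direct enumeration: 29).

|A - A| = 29


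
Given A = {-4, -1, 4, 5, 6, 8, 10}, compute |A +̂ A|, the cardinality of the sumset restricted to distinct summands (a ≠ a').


Restricted sumset: A +̂ A = {a + a' : a ∈ A, a' ∈ A, a ≠ a'}.
Equivalently, take A + A and drop any sum 2a that is achievable ONLY as a + a for a ∈ A (i.e. sums representable only with equal summands).
Enumerate pairs (a, a') with a < a' (symmetric, so each unordered pair gives one sum; this covers all a ≠ a'):
  -4 + -1 = -5
  -4 + 4 = 0
  -4 + 5 = 1
  -4 + 6 = 2
  -4 + 8 = 4
  -4 + 10 = 6
  -1 + 4 = 3
  -1 + 5 = 4
  -1 + 6 = 5
  -1 + 8 = 7
  -1 + 10 = 9
  4 + 5 = 9
  4 + 6 = 10
  4 + 8 = 12
  4 + 10 = 14
  5 + 6 = 11
  5 + 8 = 13
  5 + 10 = 15
  6 + 8 = 14
  6 + 10 = 16
  8 + 10 = 18
Collected distinct sums: {-5, 0, 1, 2, 3, 4, 5, 6, 7, 9, 10, 11, 12, 13, 14, 15, 16, 18}
|A +̂ A| = 18
(Reference bound: |A +̂ A| ≥ 2|A| - 3 for |A| ≥ 2, with |A| = 7 giving ≥ 11.)

|A +̂ A| = 18


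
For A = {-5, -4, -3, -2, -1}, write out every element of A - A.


A - A = {a - a' : a, a' ∈ A}.
Compute a - a' for each ordered pair (a, a'):
a = -5: -5--5=0, -5--4=-1, -5--3=-2, -5--2=-3, -5--1=-4
a = -4: -4--5=1, -4--4=0, -4--3=-1, -4--2=-2, -4--1=-3
a = -3: -3--5=2, -3--4=1, -3--3=0, -3--2=-1, -3--1=-2
a = -2: -2--5=3, -2--4=2, -2--3=1, -2--2=0, -2--1=-1
a = -1: -1--5=4, -1--4=3, -1--3=2, -1--2=1, -1--1=0
Collecting distinct values (and noting 0 appears from a-a):
A - A = {-4, -3, -2, -1, 0, 1, 2, 3, 4}
|A - A| = 9

A - A = {-4, -3, -2, -1, 0, 1, 2, 3, 4}
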